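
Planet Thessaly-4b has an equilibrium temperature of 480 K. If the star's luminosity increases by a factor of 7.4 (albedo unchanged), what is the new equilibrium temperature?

T_eq ≈ 792 K

T_eq ∝ L^(1/4) · d^(−1/2).
T′ = 480 × 7.4^(1/4) = 792 K.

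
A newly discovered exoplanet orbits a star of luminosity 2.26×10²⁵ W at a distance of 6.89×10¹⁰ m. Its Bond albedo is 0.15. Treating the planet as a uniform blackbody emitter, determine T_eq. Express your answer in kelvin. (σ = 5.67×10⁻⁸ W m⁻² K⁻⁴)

T_eq ≈ 194 K

Flux: S = L/(4πd²) = 2.26×10²⁵/(4π×(6.89×10¹⁰)²) = 379 W m⁻².
Energy balance: absorbed = emitted ⇒ πR²·S(1−A) = 4πR²·σT_eq⁴, so T_eq⁴ = S(1−A)/(4σ).
T_eq = [379 × 0.85 / (4 × 5.67×10⁻⁸)]^(1/4) = (1.42×10⁹)^(1/4) = 194 K.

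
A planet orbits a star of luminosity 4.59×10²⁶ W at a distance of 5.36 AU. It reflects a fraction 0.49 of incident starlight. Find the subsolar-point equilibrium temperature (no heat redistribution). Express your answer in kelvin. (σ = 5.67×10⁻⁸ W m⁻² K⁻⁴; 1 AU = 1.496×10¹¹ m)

T_ss ≈ 150 K

d = 5.36 AU = 8.02×10¹¹ m.
Flux: S = L/(4πd²) = 4.59×10²⁶/(4π×(8.02×10¹¹)²) = 56.8 W m⁻².
At the subsolar point the surface absorbs S(1−A) and emits σT⁴ per unit area — no factor of 4, since only the local patch is in balance.
T = [56.8 × 0.51 / 5.67×10⁻⁸]^(1/4) = (5.11×10⁸)^(1/4) = 150 K.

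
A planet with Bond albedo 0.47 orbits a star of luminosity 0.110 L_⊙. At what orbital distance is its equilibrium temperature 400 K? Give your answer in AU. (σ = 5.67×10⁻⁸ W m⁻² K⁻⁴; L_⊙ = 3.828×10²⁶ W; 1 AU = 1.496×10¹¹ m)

L = 0.110 × 3.828×10²⁶ = 4.21×10²⁵ W.
From T_eq⁴ = L(1−A)/(16πσd²): d = √[L(1−A)/(16πσT_eq⁴)].
d = √[4.21×10²⁵ × 0.53 / (16π × 5.67×10⁻⁸ × (400)⁴)] = 1.75×10¹⁰ m = 0.117 AU.

d ≈ 0.117 AU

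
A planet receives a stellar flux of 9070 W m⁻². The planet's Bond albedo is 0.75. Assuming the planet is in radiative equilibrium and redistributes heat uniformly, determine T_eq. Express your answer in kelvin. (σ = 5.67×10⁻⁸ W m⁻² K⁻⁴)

T_eq ≈ 316 K

Energy balance: absorbed = emitted ⇒ πR²·S(1−A) = 4πR²·σT_eq⁴, so T_eq⁴ = S(1−A)/(4σ).
T_eq = [9070 × 0.25 / (4 × 5.67×10⁻⁸)]^(1/4) = (1.00×10¹⁰)^(1/4) = 316 K.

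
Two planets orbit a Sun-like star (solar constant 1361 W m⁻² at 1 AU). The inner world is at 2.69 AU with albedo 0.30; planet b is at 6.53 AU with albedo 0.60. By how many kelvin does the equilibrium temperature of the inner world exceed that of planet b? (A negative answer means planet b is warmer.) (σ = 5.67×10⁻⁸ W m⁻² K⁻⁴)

T_eq = [S₀(1−A)/(4σd²)]^(1/4), so T ∝ (1−A)^(1/4) / √d.
T₁ = [1361×0.70/(4×5.67×10⁻⁸×2.69²)]^(1/4) = 155.22 K.
T₂ = [1361×0.40/(4×5.67×10⁻⁸×6.53²)]^(1/4) = 86.62 K.

ΔT ≈ 68.6 K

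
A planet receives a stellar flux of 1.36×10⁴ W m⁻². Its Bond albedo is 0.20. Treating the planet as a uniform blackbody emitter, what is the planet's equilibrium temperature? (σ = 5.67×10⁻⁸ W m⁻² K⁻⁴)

T_eq ≈ 468 K

Energy balance: absorbed = emitted ⇒ πR²·S(1−A) = 4πR²·σT_eq⁴, so T_eq⁴ = S(1−A)/(4σ).
T_eq = [1.36×10⁴ × 0.80 / (4 × 5.67×10⁻⁸)]^(1/4) = (4.80×10¹⁰)^(1/4) = 468 K.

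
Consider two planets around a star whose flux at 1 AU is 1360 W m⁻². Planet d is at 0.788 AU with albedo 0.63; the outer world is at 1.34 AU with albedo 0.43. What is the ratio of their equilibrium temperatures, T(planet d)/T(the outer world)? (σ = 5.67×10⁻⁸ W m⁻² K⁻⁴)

T_eq = [S₀(1−A)/(4σd²)]^(1/4), so T ∝ (1−A)^(1/4) / √d.
T₁ = [1360×0.37/(4×5.67×10⁻⁸×0.788²)]^(1/4) = 244.49 K.
T₂ = [1360×0.57/(4×5.67×10⁻⁸×1.34²)]^(1/4) = 208.88 K.

T₁/T₂ ≈ 1.170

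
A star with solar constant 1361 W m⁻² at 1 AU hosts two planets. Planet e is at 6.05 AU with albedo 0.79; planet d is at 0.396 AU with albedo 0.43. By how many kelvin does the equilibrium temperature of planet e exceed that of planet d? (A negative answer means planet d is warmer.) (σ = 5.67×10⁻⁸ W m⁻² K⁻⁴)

ΔT ≈ -307.7 K

T_eq = [S₀(1−A)/(4σd²)]^(1/4), so T ∝ (1−A)^(1/4) / √d.
T₁ = [1361×0.21/(4×5.67×10⁻⁸×6.05²)]^(1/4) = 76.60 K.
T₂ = [1361×0.57/(4×5.67×10⁻⁸×0.396²)]^(1/4) = 384.30 K.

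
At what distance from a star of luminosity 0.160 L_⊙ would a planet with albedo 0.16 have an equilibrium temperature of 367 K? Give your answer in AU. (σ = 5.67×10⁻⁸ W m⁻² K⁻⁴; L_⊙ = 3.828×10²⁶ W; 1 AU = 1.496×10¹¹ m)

d ≈ 0.211 AU

L = 0.160 × 3.828×10²⁶ = 6.12×10²⁵ W.
From T_eq⁴ = L(1−A)/(16πσd²): d = √[L(1−A)/(16πσT_eq⁴)].
d = √[6.12×10²⁵ × 0.84 / (16π × 5.67×10⁻⁸ × (367)⁴)] = 3.15×10¹⁰ m = 0.211 AU.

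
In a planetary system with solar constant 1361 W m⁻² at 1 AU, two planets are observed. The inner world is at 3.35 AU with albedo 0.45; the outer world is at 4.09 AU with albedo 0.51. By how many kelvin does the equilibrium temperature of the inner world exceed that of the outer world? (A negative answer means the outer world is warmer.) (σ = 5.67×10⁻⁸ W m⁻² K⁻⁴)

T_eq = [S₀(1−A)/(4σd²)]^(1/4), so T ∝ (1−A)^(1/4) / √d.
T₁ = [1361×0.55/(4×5.67×10⁻⁸×3.35²)]^(1/4) = 130.95 K.
T₂ = [1361×0.49/(4×5.67×10⁻⁸×4.09²)]^(1/4) = 115.14 K.

ΔT ≈ 15.8 K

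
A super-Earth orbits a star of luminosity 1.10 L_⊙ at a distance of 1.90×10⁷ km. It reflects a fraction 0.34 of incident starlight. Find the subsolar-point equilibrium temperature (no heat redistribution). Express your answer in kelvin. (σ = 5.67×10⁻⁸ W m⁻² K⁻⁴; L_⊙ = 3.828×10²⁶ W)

d = 1.90×10⁷ km = 1.90×10¹⁰ m.
L = 1.10 × 3.828×10²⁶ = 4.21×10²⁶ W.
Flux: S = L/(4πd²) = 4.21×10²⁶/(4π×(1.90×10¹⁰)²) = 9.28×10⁴ W m⁻².
At the subsolar point the surface absorbs S(1−A) and emits σT⁴ per unit area — no factor of 4, since only the local patch is in balance.
T = [9.28×10⁴ × 0.66 / 5.67×10⁻⁸]^(1/4) = (1.08×10¹²)^(1/4) = 1020 K.

T_ss ≈ 1020 K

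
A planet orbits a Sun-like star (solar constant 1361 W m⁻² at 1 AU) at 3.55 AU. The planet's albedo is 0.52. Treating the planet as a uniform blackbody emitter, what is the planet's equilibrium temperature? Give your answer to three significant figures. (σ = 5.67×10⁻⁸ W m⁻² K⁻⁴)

T_eq ≈ 123 K

Flux at 3.55 AU: S = 1361/3.55² = 108 W m⁻².
Energy balance: absorbed = emitted ⇒ πR²·S(1−A) = 4πR²·σT_eq⁴, so T_eq⁴ = S(1−A)/(4σ).
T_eq = [108 × 0.48 / (4 × 5.67×10⁻⁸)]^(1/4) = (2.29×10⁸)^(1/4) = 123 K.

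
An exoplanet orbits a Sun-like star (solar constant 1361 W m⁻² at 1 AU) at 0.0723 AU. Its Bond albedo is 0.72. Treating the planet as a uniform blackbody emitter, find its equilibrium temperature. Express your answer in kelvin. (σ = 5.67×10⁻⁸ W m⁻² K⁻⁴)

T_eq ≈ 753 K

Flux at 0.0723 AU: S = 1361/0.0723² = 2.60×10⁵ W m⁻².
Energy balance: absorbed = emitted ⇒ πR²·S(1−A) = 4πR²·σT_eq⁴, so T_eq⁴ = S(1−A)/(4σ).
T_eq = [2.60×10⁵ × 0.28 / (4 × 5.67×10⁻⁸)]^(1/4) = (3.21×10¹¹)^(1/4) = 753 K.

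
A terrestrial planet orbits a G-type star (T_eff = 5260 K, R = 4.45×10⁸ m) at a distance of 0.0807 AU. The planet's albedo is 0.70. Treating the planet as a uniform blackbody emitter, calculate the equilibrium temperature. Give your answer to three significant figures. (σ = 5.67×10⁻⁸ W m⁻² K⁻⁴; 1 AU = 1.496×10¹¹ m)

T_eq ≈ 528 K

d = 0.0807 AU = 1.21×10¹⁰ m.
L = 4πR_⋆²σT_⋆⁴ = 4π(4.45×10⁸)² × 5.67×10⁻⁸ × (5260)⁴ = 1.08×10²⁶ W.
S = L/(4πd²) = 5.90×10⁴ W m⁻².
Energy balance: absorbed = emitted ⇒ πR²·S(1−A) = 4πR²·σT_eq⁴, so T_eq⁴ = S(1−A)/(4σ).
T_eq = [5.90×10⁴ × 0.30 / (4 × 5.67×10⁻⁸)]^(1/4) = (7.80×10¹⁰)^(1/4) = 528 K.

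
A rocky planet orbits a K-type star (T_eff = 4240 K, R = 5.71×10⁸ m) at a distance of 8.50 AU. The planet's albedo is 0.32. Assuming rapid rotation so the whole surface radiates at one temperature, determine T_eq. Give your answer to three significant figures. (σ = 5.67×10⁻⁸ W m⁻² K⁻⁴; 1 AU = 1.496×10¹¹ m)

d = 8.50 AU = 1.27×10¹² m.
L = 4πR_⋆²σT_⋆⁴ = 4π(5.71×10⁸)² × 5.67×10⁻⁸ × (4240)⁴ = 7.51×10²⁵ W.
S = L/(4πd²) = 3.70 W m⁻².
Energy balance: absorbed = emitted ⇒ πR²·S(1−A) = 4πR²·σT_eq⁴, so T_eq⁴ = S(1−A)/(4σ).
T_eq = [3.70 × 0.68 / (4 × 5.67×10⁻⁸)]^(1/4) = (1.11×10⁷)^(1/4) = 57.7 K.

T_eq ≈ 57.7 K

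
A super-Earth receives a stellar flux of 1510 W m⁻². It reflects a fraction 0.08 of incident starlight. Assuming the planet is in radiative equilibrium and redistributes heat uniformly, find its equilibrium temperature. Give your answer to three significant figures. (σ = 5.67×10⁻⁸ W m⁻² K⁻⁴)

T_eq ≈ 280 K

Energy balance: absorbed = emitted ⇒ πR²·S(1−A) = 4πR²·σT_eq⁴, so T_eq⁴ = S(1−A)/(4σ).
T_eq = [1510 × 0.92 / (4 × 5.67×10⁻⁸)]^(1/4) = (6.13×10⁹)^(1/4) = 280 K.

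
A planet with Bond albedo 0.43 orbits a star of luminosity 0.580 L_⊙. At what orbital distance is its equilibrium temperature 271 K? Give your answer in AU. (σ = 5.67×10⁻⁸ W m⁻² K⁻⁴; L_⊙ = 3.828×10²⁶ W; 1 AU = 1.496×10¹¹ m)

d ≈ 0.607 AU

L = 0.580 × 3.828×10²⁶ = 2.22×10²⁶ W.
From T_eq⁴ = L(1−A)/(16πσd²): d = √[L(1−A)/(16πσT_eq⁴)].
d = √[2.22×10²⁶ × 0.57 / (16π × 5.67×10⁻⁸ × (271)⁴)] = 9.07×10¹⁰ m = 0.607 AU.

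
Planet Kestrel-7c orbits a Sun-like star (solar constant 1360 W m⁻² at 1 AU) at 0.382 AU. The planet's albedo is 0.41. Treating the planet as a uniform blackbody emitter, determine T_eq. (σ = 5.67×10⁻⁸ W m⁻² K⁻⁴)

T_eq ≈ 395 K

Flux at 0.382 AU: S = 1360/0.382² = 9320 W m⁻².
Energy balance: absorbed = emitted ⇒ πR²·S(1−A) = 4πR²·σT_eq⁴, so T_eq⁴ = S(1−A)/(4σ).
T_eq = [9320 × 0.59 / (4 × 5.67×10⁻⁸)]^(1/4) = (2.42×10¹⁰)^(1/4) = 395 K.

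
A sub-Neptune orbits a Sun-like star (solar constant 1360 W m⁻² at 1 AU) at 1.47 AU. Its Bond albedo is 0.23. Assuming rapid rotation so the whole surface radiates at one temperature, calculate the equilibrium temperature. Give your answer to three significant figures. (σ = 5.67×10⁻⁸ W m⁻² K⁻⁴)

Flux at 1.47 AU: S = 1360/1.47² = 629 W m⁻².
Energy balance: absorbed = emitted ⇒ πR²·S(1−A) = 4πR²·σT_eq⁴, so T_eq⁴ = S(1−A)/(4σ).
T_eq = [629 × 0.77 / (4 × 5.67×10⁻⁸)]^(1/4) = (2.14×10⁹)^(1/4) = 215 K.

T_eq ≈ 215 K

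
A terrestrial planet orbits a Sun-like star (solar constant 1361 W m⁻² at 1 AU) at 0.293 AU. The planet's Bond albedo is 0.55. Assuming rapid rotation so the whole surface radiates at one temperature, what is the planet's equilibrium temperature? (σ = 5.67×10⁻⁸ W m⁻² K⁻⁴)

T_eq ≈ 421 K

Flux at 0.293 AU: S = 1361/0.293² = 1.59×10⁴ W m⁻².
Energy balance: absorbed = emitted ⇒ πR²·S(1−A) = 4πR²·σT_eq⁴, so T_eq⁴ = S(1−A)/(4σ).
T_eq = [1.59×10⁴ × 0.45 / (4 × 5.67×10⁻⁸)]^(1/4) = (3.15×10¹⁰)^(1/4) = 421 K.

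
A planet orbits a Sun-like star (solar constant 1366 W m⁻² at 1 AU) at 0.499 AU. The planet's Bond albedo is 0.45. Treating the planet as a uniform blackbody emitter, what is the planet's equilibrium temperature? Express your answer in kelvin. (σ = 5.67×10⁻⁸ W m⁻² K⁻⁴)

Flux at 0.499 AU: S = 1366/0.499² = 5490 W m⁻².
Energy balance: absorbed = emitted ⇒ πR²·S(1−A) = 4πR²·σT_eq⁴, so T_eq⁴ = S(1−A)/(4σ).
T_eq = [5490 × 0.55 / (4 × 5.67×10⁻⁸)]^(1/4) = (1.33×10¹⁰)^(1/4) = 340 K.

T_eq ≈ 340 K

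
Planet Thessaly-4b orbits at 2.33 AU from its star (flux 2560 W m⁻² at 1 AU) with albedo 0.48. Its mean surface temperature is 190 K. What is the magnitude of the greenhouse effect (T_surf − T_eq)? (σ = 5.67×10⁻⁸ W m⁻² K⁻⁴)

S = 2560/2.33² = 471.6 W m⁻².
T_eq = [S(1−A)/(4σ)]^(1/4) = [471.6×0.52/(4×5.67×10⁻⁸)]^(1/4) = 181.3 K.
ΔT = T_surf − T_eq = 190 − 181.3.

ΔT ≈ 8.7 K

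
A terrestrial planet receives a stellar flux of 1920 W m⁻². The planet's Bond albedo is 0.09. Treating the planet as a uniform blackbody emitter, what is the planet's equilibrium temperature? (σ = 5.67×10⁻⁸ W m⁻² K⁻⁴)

Energy balance: absorbed = emitted ⇒ πR²·S(1−A) = 4πR²·σT_eq⁴, so T_eq⁴ = S(1−A)/(4σ).
T_eq = [1920 × 0.91 / (4 × 5.67×10⁻⁸)]^(1/4) = (7.70×10⁹)^(1/4) = 296 K.

T_eq ≈ 296 K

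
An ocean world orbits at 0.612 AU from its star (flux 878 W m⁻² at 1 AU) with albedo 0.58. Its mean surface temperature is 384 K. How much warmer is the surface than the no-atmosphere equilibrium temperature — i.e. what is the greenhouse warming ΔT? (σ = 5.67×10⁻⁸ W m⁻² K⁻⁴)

ΔT ≈ 127.3 K

S = 878/0.612² = 2344 W m⁻².
T_eq = [S(1−A)/(4σ)]^(1/4) = [2344×0.42/(4×5.67×10⁻⁸)]^(1/4) = 256.7 K.
ΔT = T_surf − T_eq = 384 − 256.7.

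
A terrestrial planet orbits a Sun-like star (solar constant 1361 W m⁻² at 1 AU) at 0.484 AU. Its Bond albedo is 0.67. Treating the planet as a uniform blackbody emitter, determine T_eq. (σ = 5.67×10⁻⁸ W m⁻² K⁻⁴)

Flux at 0.484 AU: S = 1361/0.484² = 5810 W m⁻².
Energy balance: absorbed = emitted ⇒ πR²·S(1−A) = 4πR²·σT_eq⁴, so T_eq⁴ = S(1−A)/(4σ).
T_eq = [5810 × 0.33 / (4 × 5.67×10⁻⁸)]^(1/4) = (8.45×10⁹)^(1/4) = 303 K.

T_eq ≈ 303 K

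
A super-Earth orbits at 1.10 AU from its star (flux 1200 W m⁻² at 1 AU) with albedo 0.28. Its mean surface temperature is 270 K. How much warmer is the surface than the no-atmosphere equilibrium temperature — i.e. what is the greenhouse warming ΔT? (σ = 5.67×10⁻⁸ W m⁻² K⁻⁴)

S = 1200/1.10² = 991.7 W m⁻².
T_eq = [S(1−A)/(4σ)]^(1/4) = [991.7×0.72/(4×5.67×10⁻⁸)]^(1/4) = 236.9 K.
ΔT = T_surf − T_eq = 270 − 236.9.

ΔT ≈ 33.1 K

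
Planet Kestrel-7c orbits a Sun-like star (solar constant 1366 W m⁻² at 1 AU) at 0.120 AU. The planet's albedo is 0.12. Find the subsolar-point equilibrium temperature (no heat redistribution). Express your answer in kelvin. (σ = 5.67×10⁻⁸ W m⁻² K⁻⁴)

Flux at 0.120 AU: S = 1366/0.120² = 9.49×10⁴ W m⁻².
At the subsolar point the surface absorbs S(1−A) and emits σT⁴ per unit area — no factor of 4, since only the local patch is in balance.
T = [9.49×10⁴ × 0.88 / 5.67×10⁻⁸]^(1/4) = (1.47×10¹²)^(1/4) = 1100 K.

T_ss ≈ 1100 K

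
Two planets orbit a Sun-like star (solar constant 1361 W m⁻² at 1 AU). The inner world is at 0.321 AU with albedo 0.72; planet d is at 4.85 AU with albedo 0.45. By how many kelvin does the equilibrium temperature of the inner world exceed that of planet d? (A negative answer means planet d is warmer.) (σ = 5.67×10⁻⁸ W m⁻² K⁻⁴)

ΔT ≈ 248.5 K

T_eq = [S₀(1−A)/(4σd²)]^(1/4), so T ∝ (1−A)^(1/4) / √d.
T₁ = [1361×0.28/(4×5.67×10⁻⁸×0.321²)]^(1/4) = 357.35 K.
T₂ = [1361×0.55/(4×5.67×10⁻⁸×4.85²)]^(1/4) = 108.84 K.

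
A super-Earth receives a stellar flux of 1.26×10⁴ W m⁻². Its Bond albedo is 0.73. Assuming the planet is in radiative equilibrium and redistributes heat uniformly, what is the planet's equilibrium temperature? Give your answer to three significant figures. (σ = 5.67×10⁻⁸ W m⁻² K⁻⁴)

Energy balance: absorbed = emitted ⇒ πR²·S(1−A) = 4πR²·σT_eq⁴, so T_eq⁴ = S(1−A)/(4σ).
T_eq = [1.26×10⁴ × 0.27 / (4 × 5.67×10⁻⁸)]^(1/4) = (1.50×10¹⁰)^(1/4) = 350 K.

T_eq ≈ 350 K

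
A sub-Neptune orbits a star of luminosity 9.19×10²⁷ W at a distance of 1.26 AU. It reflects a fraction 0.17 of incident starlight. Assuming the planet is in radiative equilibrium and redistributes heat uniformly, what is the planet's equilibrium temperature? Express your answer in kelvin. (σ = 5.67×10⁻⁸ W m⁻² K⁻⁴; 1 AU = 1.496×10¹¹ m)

T_eq ≈ 524 K

d = 1.26 AU = 1.88×10¹¹ m.
Flux: S = L/(4πd²) = 9.19×10²⁷/(4π×(1.88×10¹¹)²) = 2.06×10⁴ W m⁻².
Energy balance: absorbed = emitted ⇒ πR²·S(1−A) = 4πR²·σT_eq⁴, so T_eq⁴ = S(1−A)/(4σ).
T_eq = [2.06×10⁴ × 0.83 / (4 × 5.67×10⁻⁸)]^(1/4) = (7.53×10¹⁰)^(1/4) = 524 K.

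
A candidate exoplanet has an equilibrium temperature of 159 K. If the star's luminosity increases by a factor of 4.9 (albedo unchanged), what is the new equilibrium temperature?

T_eq ≈ 237 K

T_eq ∝ L^(1/4) · d^(−1/2).
T′ = 159 × 4.9^(1/4) = 237 K.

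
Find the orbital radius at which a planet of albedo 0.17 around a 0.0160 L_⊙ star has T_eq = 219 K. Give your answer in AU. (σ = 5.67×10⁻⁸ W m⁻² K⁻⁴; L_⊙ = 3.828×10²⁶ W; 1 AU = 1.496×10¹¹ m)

L = 0.0160 × 3.828×10²⁶ = 6.12×10²⁴ W.
From T_eq⁴ = L(1−A)/(16πσd²): d = √[L(1−A)/(16πσT_eq⁴)].
d = √[6.12×10²⁴ × 0.83 / (16π × 5.67×10⁻⁸ × (219)⁴)] = 2.78×10¹⁰ m = 0.186 AU.

d ≈ 0.186 AU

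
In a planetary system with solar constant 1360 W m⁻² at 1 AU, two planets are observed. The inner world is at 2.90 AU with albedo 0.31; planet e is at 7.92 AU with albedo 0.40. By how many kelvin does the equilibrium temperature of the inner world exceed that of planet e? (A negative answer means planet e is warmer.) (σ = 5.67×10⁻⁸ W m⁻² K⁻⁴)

T_eq = [S₀(1−A)/(4σd²)]^(1/4), so T ∝ (1−A)^(1/4) / √d.
T₁ = [1360×0.69/(4×5.67×10⁻⁸×2.90²)]^(1/4) = 148.93 K.
T₂ = [1360×0.60/(4×5.67×10⁻⁸×7.92²)]^(1/4) = 87.03 K.

ΔT ≈ 61.9 K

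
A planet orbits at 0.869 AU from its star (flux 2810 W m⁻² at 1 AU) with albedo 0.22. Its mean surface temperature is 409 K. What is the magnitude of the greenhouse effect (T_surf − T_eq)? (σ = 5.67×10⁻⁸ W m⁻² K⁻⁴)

ΔT ≈ 72.7 K

S = 2810/0.869² = 3721 W m⁻².
T_eq = [S(1−A)/(4σ)]^(1/4) = [3721×0.78/(4×5.67×10⁻⁸)]^(1/4) = 336.3 K.
ΔT = T_surf − T_eq = 409 − 336.3.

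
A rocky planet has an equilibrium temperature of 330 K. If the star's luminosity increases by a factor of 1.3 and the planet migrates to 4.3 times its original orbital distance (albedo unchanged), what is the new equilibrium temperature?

T_eq ≈ 170 K

T_eq ∝ L^(1/4) · d^(−1/2).
T′ = 330 × 1.3^(1/4) / 4.3^(1/2) = 170 K.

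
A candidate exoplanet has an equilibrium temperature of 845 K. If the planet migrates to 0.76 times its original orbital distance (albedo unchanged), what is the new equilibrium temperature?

T_eq ∝ L^(1/4) · d^(−1/2).
T′ = 845 / 0.76^(1/2) = 969 K.

T_eq ≈ 969 K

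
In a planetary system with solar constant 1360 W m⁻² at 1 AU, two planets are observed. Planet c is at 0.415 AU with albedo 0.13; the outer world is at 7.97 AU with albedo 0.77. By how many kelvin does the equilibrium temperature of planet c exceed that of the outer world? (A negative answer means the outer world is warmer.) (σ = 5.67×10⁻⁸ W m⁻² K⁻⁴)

T_eq = [S₀(1−A)/(4σd²)]^(1/4), so T ∝ (1−A)^(1/4) / √d.
T₁ = [1360×0.87/(4×5.67×10⁻⁸×0.415²)]^(1/4) = 417.19 K.
T₂ = [1360×0.23/(4×5.67×10⁻⁸×7.97²)]^(1/4) = 68.26 K.

ΔT ≈ 348.9 K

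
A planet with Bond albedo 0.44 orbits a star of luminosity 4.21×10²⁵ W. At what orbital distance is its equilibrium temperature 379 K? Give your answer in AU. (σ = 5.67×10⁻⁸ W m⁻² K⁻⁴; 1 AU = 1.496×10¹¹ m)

From T_eq⁴ = L(1−A)/(16πσd²): d = √[L(1−A)/(16πσT_eq⁴)].
d = √[4.21×10²⁵ × 0.56 / (16π × 5.67×10⁻⁸ × (379)⁴)] = 2.00×10¹⁰ m = 0.134 AU.

d ≈ 0.134 AU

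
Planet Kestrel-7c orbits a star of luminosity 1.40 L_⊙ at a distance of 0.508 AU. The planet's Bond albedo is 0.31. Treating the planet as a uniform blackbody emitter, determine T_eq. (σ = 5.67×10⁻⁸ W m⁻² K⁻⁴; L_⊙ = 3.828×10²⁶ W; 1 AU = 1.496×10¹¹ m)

T_eq ≈ 387 K

d = 0.508 AU = 7.60×10¹⁰ m.
L = 1.40 × 3.828×10²⁶ = 5.36×10²⁶ W.
Flux: S = L/(4πd²) = 5.36×10²⁶/(4π×(7.60×10¹⁰)²) = 7380 W m⁻².
Energy balance: absorbed = emitted ⇒ πR²·S(1−A) = 4πR²·σT_eq⁴, so T_eq⁴ = S(1−A)/(4σ).
T_eq = [7380 × 0.69 / (4 × 5.67×10⁻⁸)]^(1/4) = (2.25×10¹⁰)^(1/4) = 387 K.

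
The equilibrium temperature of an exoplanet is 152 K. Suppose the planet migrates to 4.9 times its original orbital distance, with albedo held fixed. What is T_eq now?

T_eq ≈ 68.7 K

T_eq ∝ L^(1/4) · d^(−1/2).
T′ = 152 / 4.9^(1/2) = 68.7 K.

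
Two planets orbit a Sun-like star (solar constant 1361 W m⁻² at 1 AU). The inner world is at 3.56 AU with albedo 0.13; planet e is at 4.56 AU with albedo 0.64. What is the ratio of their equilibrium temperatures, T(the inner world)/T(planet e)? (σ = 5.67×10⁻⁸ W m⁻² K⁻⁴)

T_eq = [S₀(1−A)/(4σd²)]^(1/4), so T ∝ (1−A)^(1/4) / √d.
T₁ = [1361×0.87/(4×5.67×10⁻⁸×3.56²)]^(1/4) = 142.47 K.
T₂ = [1361×0.36/(4×5.67×10⁻⁸×4.56²)]^(1/4) = 100.96 K.

T₁/T₂ ≈ 1.411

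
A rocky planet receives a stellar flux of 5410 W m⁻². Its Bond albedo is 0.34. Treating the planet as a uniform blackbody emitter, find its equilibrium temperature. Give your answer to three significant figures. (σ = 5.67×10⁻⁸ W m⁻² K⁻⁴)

T_eq ≈ 354 K

Energy balance: absorbed = emitted ⇒ πR²·S(1−A) = 4πR²·σT_eq⁴, so T_eq⁴ = S(1−A)/(4σ).
T_eq = [5410 × 0.66 / (4 × 5.67×10⁻⁸)]^(1/4) = (1.57×10¹⁰)^(1/4) = 354 K.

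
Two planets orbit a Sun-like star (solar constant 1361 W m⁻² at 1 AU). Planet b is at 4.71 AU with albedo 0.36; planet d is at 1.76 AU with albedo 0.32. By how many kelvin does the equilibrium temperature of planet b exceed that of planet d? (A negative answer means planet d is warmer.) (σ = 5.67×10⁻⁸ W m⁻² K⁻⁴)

T_eq = [S₀(1−A)/(4σd²)]^(1/4), so T ∝ (1−A)^(1/4) / √d.
T₁ = [1361×0.64/(4×5.67×10⁻⁸×4.71²)]^(1/4) = 114.71 K.
T₂ = [1361×0.68/(4×5.67×10⁻⁸×1.76²)]^(1/4) = 190.51 K.

ΔT ≈ -75.8 K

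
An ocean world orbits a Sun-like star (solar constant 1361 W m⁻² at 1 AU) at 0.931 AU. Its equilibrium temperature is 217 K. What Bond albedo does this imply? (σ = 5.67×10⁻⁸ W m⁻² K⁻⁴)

A ≈ 0.68

Flux at 0.931 AU: S = 1361/0.931² = 1570 W m⁻².
From T_eq⁴ = S(1−A)/(4σ): 1−A = 4σT_eq⁴/S.
1−A = 4 × 5.67×10⁻⁸ × (217)⁴ / 1570 = 0.320.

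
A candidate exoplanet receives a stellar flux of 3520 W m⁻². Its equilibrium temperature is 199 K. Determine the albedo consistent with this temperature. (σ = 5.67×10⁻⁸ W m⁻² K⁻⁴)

From T_eq⁴ = S(1−A)/(4σ): 1−A = 4σT_eq⁴/S.
1−A = 4 × 5.67×10⁻⁸ × (199)⁴ / 3520 = 0.101.

A ≈ 0.90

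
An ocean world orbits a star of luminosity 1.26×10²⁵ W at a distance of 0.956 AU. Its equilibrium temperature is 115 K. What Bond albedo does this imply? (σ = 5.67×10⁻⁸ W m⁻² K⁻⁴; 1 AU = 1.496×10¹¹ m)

d = 0.956 AU = 1.43×10¹¹ m.
Flux: S = L/(4πd²) = 1.26×10²⁵/(4π×(1.43×10¹¹)²) = 49.0 W m⁻².
From T_eq⁴ = S(1−A)/(4σ): 1−A = 4σT_eq⁴/S.
1−A = 4 × 5.67×10⁻⁸ × (115)⁴ / 49.0 = 0.809.

A ≈ 0.19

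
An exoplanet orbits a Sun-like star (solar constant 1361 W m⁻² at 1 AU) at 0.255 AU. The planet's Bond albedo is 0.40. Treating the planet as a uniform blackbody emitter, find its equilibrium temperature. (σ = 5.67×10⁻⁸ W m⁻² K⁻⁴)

Flux at 0.255 AU: S = 1361/0.255² = 2.09×10⁴ W m⁻².
Energy balance: absorbed = emitted ⇒ πR²·S(1−A) = 4πR²·σT_eq⁴, so T_eq⁴ = S(1−A)/(4σ).
T_eq = [2.09×10⁴ × 0.60 / (4 × 5.67×10⁻⁸)]^(1/4) = (5.54×10¹⁰)^(1/4) = 485 K.

T_eq ≈ 485 K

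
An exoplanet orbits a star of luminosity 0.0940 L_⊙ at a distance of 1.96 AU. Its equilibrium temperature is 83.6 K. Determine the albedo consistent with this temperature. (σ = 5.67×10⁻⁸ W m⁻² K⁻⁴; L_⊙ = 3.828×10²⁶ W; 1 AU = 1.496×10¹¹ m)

A ≈ 0.67

d = 1.96 AU = 2.93×10¹¹ m.
L = 0.0940 × 3.828×10²⁶ = 3.60×10²⁵ W.
Flux: S = L/(4πd²) = 3.60×10²⁵/(4π×(2.93×10¹¹)²) = 33.3 W m⁻².
From T_eq⁴ = S(1−A)/(4σ): 1−A = 4σT_eq⁴/S.
1−A = 4 × 5.67×10⁻⁸ × (83.6)⁴ / 33.3 = 0.333.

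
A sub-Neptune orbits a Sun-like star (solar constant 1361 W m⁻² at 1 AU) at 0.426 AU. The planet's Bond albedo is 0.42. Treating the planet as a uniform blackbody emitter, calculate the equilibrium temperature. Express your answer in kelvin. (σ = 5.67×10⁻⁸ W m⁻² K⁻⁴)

T_eq ≈ 372 K

Flux at 0.426 AU: S = 1361/0.426² = 7500 W m⁻².
Energy balance: absorbed = emitted ⇒ πR²·S(1−A) = 4πR²·σT_eq⁴, so T_eq⁴ = S(1−A)/(4σ).
T_eq = [7500 × 0.58 / (4 × 5.67×10⁻⁸)]^(1/4) = (1.92×10¹⁰)^(1/4) = 372 K.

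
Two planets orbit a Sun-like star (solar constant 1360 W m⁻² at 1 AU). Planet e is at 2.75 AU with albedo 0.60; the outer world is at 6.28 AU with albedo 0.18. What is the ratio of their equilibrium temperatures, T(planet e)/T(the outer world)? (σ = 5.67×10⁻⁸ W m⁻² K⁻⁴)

T₁/T₂ ≈ 1.263

T_eq = [S₀(1−A)/(4σd²)]^(1/4), so T ∝ (1−A)^(1/4) / √d.
T₁ = [1360×0.40/(4×5.67×10⁻⁸×2.75²)]^(1/4) = 133.45 K.
T₂ = [1360×0.82/(4×5.67×10⁻⁸×6.28²)]^(1/4) = 105.67 K.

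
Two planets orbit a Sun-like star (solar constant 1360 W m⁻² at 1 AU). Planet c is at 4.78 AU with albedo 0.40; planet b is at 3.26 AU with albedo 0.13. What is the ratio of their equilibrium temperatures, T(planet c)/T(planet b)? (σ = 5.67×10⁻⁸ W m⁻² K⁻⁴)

T_eq = [S₀(1−A)/(4σd²)]^(1/4), so T ∝ (1−A)^(1/4) / √d.
T₁ = [1360×0.60/(4×5.67×10⁻⁸×4.78²)]^(1/4) = 112.02 K.
T₂ = [1360×0.87/(4×5.67×10⁻⁸×3.26²)]^(1/4) = 148.85 K.

T₁/T₂ ≈ 0.753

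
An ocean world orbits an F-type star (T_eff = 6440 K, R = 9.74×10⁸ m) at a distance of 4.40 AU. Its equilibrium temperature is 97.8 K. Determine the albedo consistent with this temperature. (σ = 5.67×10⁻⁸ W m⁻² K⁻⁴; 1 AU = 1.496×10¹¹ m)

d = 4.40 AU = 6.58×10¹¹ m.
L = 4πR_⋆²σT_⋆⁴ = 4π(9.74×10⁸)² × 5.67×10⁻⁸ × (6440)⁴ = 1.16×10²⁷ W.
S = L/(4πd²) = 214 W m⁻².
From T_eq⁴ = S(1−A)/(4σ): 1−A = 4σT_eq⁴/S.
1−A = 4 × 5.67×10⁻⁸ × (97.8)⁴ / 214 = 0.097.

A ≈ 0.90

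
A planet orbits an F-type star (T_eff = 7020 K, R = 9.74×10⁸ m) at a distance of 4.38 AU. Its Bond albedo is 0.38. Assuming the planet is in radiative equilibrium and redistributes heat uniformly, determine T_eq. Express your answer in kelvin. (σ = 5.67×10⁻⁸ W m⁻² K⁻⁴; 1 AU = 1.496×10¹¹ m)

T_eq ≈ 170 K

d = 4.38 AU = 6.55×10¹¹ m.
L = 4πR_⋆²σT_⋆⁴ = 4π(9.74×10⁸)² × 5.67×10⁻⁸ × (7020)⁴ = 1.64×10²⁷ W.
S = L/(4πd²) = 304 W m⁻².
Energy balance: absorbed = emitted ⇒ πR²·S(1−A) = 4πR²·σT_eq⁴, so T_eq⁴ = S(1−A)/(4σ).
T_eq = [304 × 0.62 / (4 × 5.67×10⁻⁸)]^(1/4) = (8.32×10⁸)^(1/4) = 170 K.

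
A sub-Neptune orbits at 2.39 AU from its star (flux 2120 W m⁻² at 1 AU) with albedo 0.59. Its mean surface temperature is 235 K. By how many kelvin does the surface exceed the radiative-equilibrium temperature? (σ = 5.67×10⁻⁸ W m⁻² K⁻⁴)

S = 2120/2.39² = 371.1 W m⁻².
T_eq = [S(1−A)/(4σ)]^(1/4) = [371.1×0.41/(4×5.67×10⁻⁸)]^(1/4) = 160.9 K.
ΔT = T_surf − T_eq = 235 − 160.9.

ΔT ≈ 74.1 K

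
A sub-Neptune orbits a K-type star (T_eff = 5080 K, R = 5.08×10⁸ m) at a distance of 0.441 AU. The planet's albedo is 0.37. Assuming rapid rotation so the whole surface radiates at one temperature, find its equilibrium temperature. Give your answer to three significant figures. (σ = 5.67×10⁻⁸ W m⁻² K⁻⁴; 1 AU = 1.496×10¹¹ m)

d = 0.441 AU = 6.60×10¹⁰ m.
L = 4πR_⋆²σT_⋆⁴ = 4π(5.08×10⁸)² × 5.67×10⁻⁸ × (5080)⁴ = 1.22×10²⁶ W.
S = L/(4πd²) = 2240 W m⁻².
Energy balance: absorbed = emitted ⇒ πR²·S(1−A) = 4πR²·σT_eq⁴, so T_eq⁴ = S(1−A)/(4σ).
T_eq = [2240 × 0.63 / (4 × 5.67×10⁻⁸)]^(1/4) = (6.22×10⁹)^(1/4) = 281 K.

T_eq ≈ 281 K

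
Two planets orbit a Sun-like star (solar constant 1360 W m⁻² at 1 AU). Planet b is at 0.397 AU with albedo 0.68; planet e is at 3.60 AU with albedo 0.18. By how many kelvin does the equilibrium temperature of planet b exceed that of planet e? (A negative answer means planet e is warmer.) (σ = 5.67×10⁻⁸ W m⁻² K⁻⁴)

T_eq = [S₀(1−A)/(4σd²)]^(1/4), so T ∝ (1−A)^(1/4) / √d.
T₁ = [1360×0.32/(4×5.67×10⁻⁸×0.397²)]^(1/4) = 332.17 K.
T₂ = [1360×0.82/(4×5.67×10⁻⁸×3.60²)]^(1/4) = 139.56 K.

ΔT ≈ 192.6 K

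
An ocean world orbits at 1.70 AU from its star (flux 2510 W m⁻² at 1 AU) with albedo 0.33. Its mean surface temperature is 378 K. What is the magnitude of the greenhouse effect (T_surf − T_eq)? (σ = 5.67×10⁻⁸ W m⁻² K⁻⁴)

ΔT ≈ 152.9 K

S = 2510/1.70² = 868.5 W m⁻².
T_eq = [S(1−A)/(4σ)]^(1/4) = [868.5×0.67/(4×5.67×10⁻⁸)]^(1/4) = 225.1 K.
ΔT = T_surf − T_eq = 378 − 225.1.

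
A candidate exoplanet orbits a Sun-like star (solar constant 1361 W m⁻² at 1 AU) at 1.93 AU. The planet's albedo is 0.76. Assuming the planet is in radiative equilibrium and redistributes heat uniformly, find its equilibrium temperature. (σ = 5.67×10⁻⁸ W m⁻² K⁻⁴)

T_eq ≈ 140 K

Flux at 1.93 AU: S = 1361/1.93² = 365 W m⁻².
Energy balance: absorbed = emitted ⇒ πR²·S(1−A) = 4πR²·σT_eq⁴, so T_eq⁴ = S(1−A)/(4σ).
T_eq = [365 × 0.24 / (4 × 5.67×10⁻⁸)]^(1/4) = (3.87×10⁸)^(1/4) = 140 K.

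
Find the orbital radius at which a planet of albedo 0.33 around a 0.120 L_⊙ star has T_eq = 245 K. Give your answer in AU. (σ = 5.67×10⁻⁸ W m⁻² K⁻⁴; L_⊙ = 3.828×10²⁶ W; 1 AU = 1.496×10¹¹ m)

d ≈ 0.366 AU

L = 0.120 × 3.828×10²⁶ = 4.59×10²⁵ W.
From T_eq⁴ = L(1−A)/(16πσd²): d = √[L(1−A)/(16πσT_eq⁴)].
d = √[4.59×10²⁵ × 0.67 / (16π × 5.67×10⁻⁸ × (245)⁴)] = 5.47×10¹⁰ m = 0.366 AU.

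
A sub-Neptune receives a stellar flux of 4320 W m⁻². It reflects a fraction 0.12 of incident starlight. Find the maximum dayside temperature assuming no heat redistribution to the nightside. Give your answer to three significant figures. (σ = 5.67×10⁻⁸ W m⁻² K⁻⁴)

With no redistribution each surface element balances locally: S(1−A) = σT⁴.
T = [4320 × 0.88 / 5.67×10⁻⁸]^(1/4) = (6.70×10¹⁰)^(1/4) = 509 K.

T_ss ≈ 509 K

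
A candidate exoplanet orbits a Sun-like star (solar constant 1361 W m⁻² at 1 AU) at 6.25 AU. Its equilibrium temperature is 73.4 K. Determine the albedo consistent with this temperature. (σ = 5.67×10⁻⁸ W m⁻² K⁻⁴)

A ≈ 0.81

Flux at 6.25 AU: S = 1361/6.25² = 34.8 W m⁻².
From T_eq⁴ = S(1−A)/(4σ): 1−A = 4σT_eq⁴/S.
1−A = 4 × 5.67×10⁻⁸ × (73.4)⁴ / 34.8 = 0.189.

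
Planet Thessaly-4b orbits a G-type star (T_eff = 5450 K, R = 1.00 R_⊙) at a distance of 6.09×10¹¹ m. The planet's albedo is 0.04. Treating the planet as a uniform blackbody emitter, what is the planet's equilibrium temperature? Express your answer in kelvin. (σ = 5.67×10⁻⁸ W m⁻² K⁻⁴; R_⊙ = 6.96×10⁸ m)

R_⋆ = 1.00 × 6.96×10⁸ = 6.96×10⁸ m.
L = 4πR_⋆²σT_⋆⁴ = 4π(6.96×10⁸)² × 5.67×10⁻⁸ × (5450)⁴ = 3.05×10²⁶ W.
S = L/(4πd²) = 65.3 W m⁻².
Energy balance: absorbed = emitted ⇒ πR²·S(1−A) = 4πR²·σT_eq⁴, so T_eq⁴ = S(1−A)/(4σ).
T_eq = [65.3 × 0.96 / (4 × 5.67×10⁻⁸)]^(1/4) = (2.77×10⁸)^(1/4) = 129 K.

T_eq ≈ 129 K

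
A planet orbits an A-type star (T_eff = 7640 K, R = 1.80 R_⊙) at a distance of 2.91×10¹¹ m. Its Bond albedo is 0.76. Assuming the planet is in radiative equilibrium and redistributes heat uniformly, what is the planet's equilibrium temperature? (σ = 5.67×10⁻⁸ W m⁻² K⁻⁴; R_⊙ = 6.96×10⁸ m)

T_eq ≈ 248 K

R_⋆ = 1.80 × 6.96×10⁸ = 1.25×10⁹ m.
L = 4πR_⋆²σT_⋆⁴ = 4π(1.25×10⁹)² × 5.67×10⁻⁸ × (7640)⁴ = 3.81×10²⁷ W.
S = L/(4πd²) = 3580 W m⁻².
Energy balance: absorbed = emitted ⇒ πR²·S(1−A) = 4πR²·σT_eq⁴, so T_eq⁴ = S(1−A)/(4σ).
T_eq = [3580 × 0.24 / (4 × 5.67×10⁻⁸)]^(1/4) = (3.79×10⁹)^(1/4) = 248 K.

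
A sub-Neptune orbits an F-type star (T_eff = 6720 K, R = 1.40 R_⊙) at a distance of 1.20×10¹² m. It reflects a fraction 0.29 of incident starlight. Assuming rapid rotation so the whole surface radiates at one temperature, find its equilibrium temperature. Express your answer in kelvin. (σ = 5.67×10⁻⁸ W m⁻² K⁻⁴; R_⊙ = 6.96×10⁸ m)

R_⋆ = 1.40 × 6.96×10⁸ = 9.74×10⁸ m.
L = 4πR_⋆²σT_⋆⁴ = 4π(9.74×10⁸)² × 5.67×10⁻⁸ × (6720)⁴ = 1.38×10²⁷ W.
S = L/(4πd²) = 76.2 W m⁻².
Energy balance: absorbed = emitted ⇒ πR²·S(1−A) = 4πR²·σT_eq⁴, so T_eq⁴ = S(1−A)/(4σ).
T_eq = [76.2 × 0.71 / (4 × 5.67×10⁻⁸)]^(1/4) = (2.39×10⁸)^(1/4) = 124 K.

T_eq ≈ 124 K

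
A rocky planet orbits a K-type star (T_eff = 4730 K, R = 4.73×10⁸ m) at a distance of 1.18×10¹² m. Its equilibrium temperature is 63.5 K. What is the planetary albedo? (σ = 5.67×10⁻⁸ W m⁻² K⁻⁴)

L = 4πR_⋆²σT_⋆⁴ = 4π(4.73×10⁸)² × 5.67×10⁻⁸ × (4730)⁴ = 7.98×10²⁵ W.
S = L/(4πd²) = 4.56 W m⁻².
From T_eq⁴ = S(1−A)/(4σ): 1−A = 4σT_eq⁴/S.
1−A = 4 × 5.67×10⁻⁸ × (63.5)⁴ / 4.56 = 0.809.

A ≈ 0.19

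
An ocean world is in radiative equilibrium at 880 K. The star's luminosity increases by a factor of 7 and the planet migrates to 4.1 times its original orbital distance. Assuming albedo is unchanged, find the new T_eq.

T_eq ∝ L^(1/4) · d^(−1/2).
T′ = 880 × 7^(1/4) / 4.1^(1/2) = 707 K.

T_eq ≈ 707 K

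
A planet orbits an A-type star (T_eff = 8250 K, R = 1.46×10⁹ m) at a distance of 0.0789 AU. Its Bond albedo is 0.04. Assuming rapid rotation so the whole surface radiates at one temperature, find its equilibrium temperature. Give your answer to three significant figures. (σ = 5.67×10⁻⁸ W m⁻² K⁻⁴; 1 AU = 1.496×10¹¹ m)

T_eq ≈ 2030 K

d = 0.0789 AU = 1.18×10¹⁰ m.
L = 4πR_⋆²σT_⋆⁴ = 4π(1.46×10⁹)² × 5.67×10⁻⁸ × (8250)⁴ = 7.04×10²⁷ W.
S = L/(4πd²) = 4.02×10⁶ W m⁻².
Energy balance: absorbed = emitted ⇒ πR²·S(1−A) = 4πR²·σT_eq⁴, so T_eq⁴ = S(1−A)/(4σ).
T_eq = [4.02×10⁶ × 0.96 / (4 × 5.67×10⁻⁸)]^(1/4) = (1.70×10¹³)^(1/4) = 2030 K.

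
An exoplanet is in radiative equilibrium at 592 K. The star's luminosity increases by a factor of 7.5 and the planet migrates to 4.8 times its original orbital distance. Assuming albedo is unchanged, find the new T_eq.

T_eq ≈ 447 K

T_eq ∝ L^(1/4) · d^(−1/2).
T′ = 592 × 7.5^(1/4) / 4.8^(1/2) = 447 K.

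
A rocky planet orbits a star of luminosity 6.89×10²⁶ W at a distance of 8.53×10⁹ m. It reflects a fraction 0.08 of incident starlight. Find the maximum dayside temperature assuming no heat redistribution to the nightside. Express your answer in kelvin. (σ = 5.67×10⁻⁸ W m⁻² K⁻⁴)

Flux: S = L/(4πd²) = 6.89×10²⁶/(4π×(8.53×10⁹)²) = 7.54×10⁵ W m⁻².
With no redistribution each surface element balances locally: S(1−A) = σT⁴.
T = [7.54×10⁵ × 0.92 / 5.67×10⁻⁸]^(1/4) = (1.22×10¹³)^(1/4) = 1870 K.

T_ss ≈ 1870 K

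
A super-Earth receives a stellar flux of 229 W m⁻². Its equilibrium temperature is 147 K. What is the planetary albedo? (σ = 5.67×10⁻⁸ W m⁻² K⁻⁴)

A ≈ 0.54

From T_eq⁴ = S(1−A)/(4σ): 1−A = 4σT_eq⁴/S.
1−A = 4 × 5.67×10⁻⁸ × (147)⁴ / 229 = 0.462.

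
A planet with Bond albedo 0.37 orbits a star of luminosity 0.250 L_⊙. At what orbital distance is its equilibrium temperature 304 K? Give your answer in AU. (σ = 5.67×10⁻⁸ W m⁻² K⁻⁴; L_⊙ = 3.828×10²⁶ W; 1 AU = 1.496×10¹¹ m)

d ≈ 0.333 AU

L = 0.250 × 3.828×10²⁶ = 9.57×10²⁵ W.
From T_eq⁴ = L(1−A)/(16πσd²): d = √[L(1−A)/(16πσT_eq⁴)].
d = √[9.57×10²⁵ × 0.63 / (16π × 5.67×10⁻⁸ × (304)⁴)] = 4.98×10¹⁰ m = 0.333 AU.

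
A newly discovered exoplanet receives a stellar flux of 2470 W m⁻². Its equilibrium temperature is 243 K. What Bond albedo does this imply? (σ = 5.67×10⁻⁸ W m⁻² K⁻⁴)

A ≈ 0.68

From T_eq⁴ = S(1−A)/(4σ): 1−A = 4σT_eq⁴/S.
1−A = 4 × 5.67×10⁻⁸ × (243)⁴ / 2470 = 0.320.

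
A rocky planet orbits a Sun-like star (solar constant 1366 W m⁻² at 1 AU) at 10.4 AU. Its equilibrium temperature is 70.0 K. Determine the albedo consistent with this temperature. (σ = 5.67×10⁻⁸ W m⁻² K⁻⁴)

A ≈ 0.57

Flux at 10.4 AU: S = 1366/10.4² = 12.6 W m⁻².
From T_eq⁴ = S(1−A)/(4σ): 1−A = 4σT_eq⁴/S.
1−A = 4 × 5.67×10⁻⁸ × (70.0)⁴ / 12.6 = 0.431.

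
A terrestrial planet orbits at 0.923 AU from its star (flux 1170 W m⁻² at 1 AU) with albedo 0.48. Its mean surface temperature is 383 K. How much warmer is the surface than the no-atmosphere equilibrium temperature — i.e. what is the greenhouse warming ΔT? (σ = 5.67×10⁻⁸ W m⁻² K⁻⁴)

S = 1170/0.923² = 1373 W m⁻².
T_eq = [S(1−A)/(4σ)]^(1/4) = [1373×0.52/(4×5.67×10⁻⁸)]^(1/4) = 236.9 K.
ΔT = T_surf − T_eq = 383 − 236.9.

ΔT ≈ 146.1 K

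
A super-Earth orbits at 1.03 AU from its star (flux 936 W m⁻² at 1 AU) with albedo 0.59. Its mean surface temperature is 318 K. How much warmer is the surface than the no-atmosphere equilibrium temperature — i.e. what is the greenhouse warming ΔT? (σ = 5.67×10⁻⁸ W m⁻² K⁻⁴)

ΔT ≈ 118.2 K

S = 936/1.03² = 882.3 W m⁻².
T_eq = [S(1−A)/(4σ)]^(1/4) = [882.3×0.41/(4×5.67×10⁻⁸)]^(1/4) = 199.8 K.
ΔT = T_surf − T_eq = 318 − 199.8.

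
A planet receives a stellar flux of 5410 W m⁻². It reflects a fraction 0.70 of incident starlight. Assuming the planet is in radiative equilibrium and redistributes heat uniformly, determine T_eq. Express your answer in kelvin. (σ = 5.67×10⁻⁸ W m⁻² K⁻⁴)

T_eq ≈ 291 K

Energy balance: absorbed = emitted ⇒ πR²·S(1−A) = 4πR²·σT_eq⁴, so T_eq⁴ = S(1−A)/(4σ).
T_eq = [5410 × 0.30 / (4 × 5.67×10⁻⁸)]^(1/4) = (7.16×10⁹)^(1/4) = 291 K.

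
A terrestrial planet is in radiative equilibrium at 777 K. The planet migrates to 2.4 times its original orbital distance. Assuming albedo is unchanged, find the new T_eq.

T_eq ≈ 502 K

T_eq ∝ L^(1/4) · d^(−1/2).
T′ = 777 / 2.4^(1/2) = 502 K.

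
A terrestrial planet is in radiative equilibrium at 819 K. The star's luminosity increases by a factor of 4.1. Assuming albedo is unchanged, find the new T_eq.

T_eq ≈ 1170 K

T_eq ∝ L^(1/4) · d^(−1/2).
T′ = 819 × 4.1^(1/4) = 1170 K.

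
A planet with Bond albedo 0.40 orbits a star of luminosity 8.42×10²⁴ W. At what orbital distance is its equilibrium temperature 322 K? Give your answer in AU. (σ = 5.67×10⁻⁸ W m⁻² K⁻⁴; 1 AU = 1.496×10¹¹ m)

d ≈ 0.0858 AU

From T_eq⁴ = L(1−A)/(16πσd²): d = √[L(1−A)/(16πσT_eq⁴)].
d = √[8.42×10²⁴ × 0.60 / (16π × 5.67×10⁻⁸ × (322)⁴)] = 1.28×10¹⁰ m = 0.0858 AU.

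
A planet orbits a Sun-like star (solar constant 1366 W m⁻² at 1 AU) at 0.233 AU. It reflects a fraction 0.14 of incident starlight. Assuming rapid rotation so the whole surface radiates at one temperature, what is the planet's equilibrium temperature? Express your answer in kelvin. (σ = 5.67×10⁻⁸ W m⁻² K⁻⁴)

T_eq ≈ 556 K

Flux at 0.233 AU: S = 1366/0.233² = 2.52×10⁴ W m⁻².
Energy balance: absorbed = emitted ⇒ πR²·S(1−A) = 4πR²·σT_eq⁴, so T_eq⁴ = S(1−A)/(4σ).
T_eq = [2.52×10⁴ × 0.86 / (4 × 5.67×10⁻⁸)]^(1/4) = (9.54×10¹⁰)^(1/4) = 556 K.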